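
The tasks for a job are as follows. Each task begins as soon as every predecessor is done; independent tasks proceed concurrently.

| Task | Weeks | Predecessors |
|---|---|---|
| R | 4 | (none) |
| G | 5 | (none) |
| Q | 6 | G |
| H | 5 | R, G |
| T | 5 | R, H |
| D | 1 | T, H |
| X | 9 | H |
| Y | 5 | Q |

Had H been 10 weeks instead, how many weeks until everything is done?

24

The binding path is G→H→X = 5+5+9 = 19; finish at 19 weeks.
H lies on that path, so at 10 weeks the path becomes 24 weeks.
No other chain overtakes it, so the finish is 24 weeks.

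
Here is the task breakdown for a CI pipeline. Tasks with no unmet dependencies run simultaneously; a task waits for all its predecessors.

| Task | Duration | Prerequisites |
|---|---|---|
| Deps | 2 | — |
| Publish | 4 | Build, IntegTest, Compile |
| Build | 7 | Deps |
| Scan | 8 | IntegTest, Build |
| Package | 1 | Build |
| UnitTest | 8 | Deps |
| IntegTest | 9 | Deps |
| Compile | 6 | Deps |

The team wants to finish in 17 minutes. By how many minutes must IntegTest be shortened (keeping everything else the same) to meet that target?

2

Current finish: 19 minutes; target: 17.
IntegTest is on every critical path, so each minute cut from IntegTest cuts the finish by one (this holds down to a finish of 17).
Need 19 − 17 = 2 minutes off IntegTest → IntegTest becomes 7 minutes, finish becomes 17.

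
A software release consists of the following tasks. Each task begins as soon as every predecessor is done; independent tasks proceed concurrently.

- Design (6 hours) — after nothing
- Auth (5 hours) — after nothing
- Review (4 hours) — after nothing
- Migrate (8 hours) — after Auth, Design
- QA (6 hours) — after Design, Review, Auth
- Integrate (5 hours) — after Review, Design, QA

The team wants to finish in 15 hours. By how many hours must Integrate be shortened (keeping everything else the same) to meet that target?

2

Current finish: 17 hours; target: 15.
Integrate is on every critical path, so each hour cut from Integrate cuts the finish by one (this holds down to a finish of 14).
Need 17 − 15 = 2 hours off Integrate → Integrate becomes 3 hours, finish becomes 15.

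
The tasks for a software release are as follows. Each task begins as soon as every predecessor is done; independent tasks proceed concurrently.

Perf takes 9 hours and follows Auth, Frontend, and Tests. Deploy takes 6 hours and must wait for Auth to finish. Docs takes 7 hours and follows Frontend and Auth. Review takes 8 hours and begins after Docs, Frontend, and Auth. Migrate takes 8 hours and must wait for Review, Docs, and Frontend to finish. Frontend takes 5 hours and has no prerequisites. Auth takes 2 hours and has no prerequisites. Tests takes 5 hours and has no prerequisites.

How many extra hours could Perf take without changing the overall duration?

The longest chain is Frontend→Docs→Review→Migrate = 5+7+8+8 = 28; overall finish 28 hours.
Longest path through Perf: 14 hours (earliest finish 14, latest finish 28).
Slack of Perf = 19 − 5 = 14 hours.

14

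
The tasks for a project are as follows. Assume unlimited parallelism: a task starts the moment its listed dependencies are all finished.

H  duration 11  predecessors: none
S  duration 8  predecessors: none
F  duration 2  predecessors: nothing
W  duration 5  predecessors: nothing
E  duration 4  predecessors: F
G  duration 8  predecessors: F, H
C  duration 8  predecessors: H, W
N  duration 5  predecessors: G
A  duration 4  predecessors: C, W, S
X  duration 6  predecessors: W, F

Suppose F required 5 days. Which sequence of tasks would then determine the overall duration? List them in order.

The binding path is H→G→N = 11+8+5 = 24; finish at 24 days.
F is off the critical path — its longest chain is 15 days, giving 9 of slack.
That remains the longest chain; total 24 days.

H, G, N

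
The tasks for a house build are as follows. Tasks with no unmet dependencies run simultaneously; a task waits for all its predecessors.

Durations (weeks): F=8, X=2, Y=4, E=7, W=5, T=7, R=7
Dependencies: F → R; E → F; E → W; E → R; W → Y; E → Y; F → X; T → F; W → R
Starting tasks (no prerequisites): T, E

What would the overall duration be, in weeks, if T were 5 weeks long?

22

Baseline: T→F→R = 7+8+7 = 22 → 22 weeks.
T is on the critical path; changing it to 5 makes that path 20 weeks.
Now E→F→R = 7+8+7 = 22 is longest, so the finish becomes 22 weeks.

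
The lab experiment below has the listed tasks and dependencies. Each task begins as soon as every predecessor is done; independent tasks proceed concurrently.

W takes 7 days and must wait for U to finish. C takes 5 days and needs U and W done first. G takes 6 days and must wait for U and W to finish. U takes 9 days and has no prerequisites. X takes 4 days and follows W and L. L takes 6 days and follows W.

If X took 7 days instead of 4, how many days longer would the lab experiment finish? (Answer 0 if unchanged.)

Baseline: U→W→L→X = 9+7+6+4 = 26 → 26 days.
X lies on that path, so at 7 days the path becomes 29 days.
That remains the longest chain; total 29 days.
Change in finish: 29 − 26 = +3 days.

3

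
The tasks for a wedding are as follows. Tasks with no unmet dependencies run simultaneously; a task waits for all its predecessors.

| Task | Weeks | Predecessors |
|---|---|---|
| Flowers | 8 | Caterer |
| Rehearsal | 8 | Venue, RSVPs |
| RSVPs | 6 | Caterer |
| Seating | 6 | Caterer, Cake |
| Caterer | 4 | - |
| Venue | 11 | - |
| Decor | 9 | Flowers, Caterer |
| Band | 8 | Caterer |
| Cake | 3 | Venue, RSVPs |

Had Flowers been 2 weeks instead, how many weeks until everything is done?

20

The binding path is Caterer→Flowers→Decor = 4+8+9 = 21; finish at 21 weeks.
Flowers lies on that path, so at 2 weeks the path becomes 15 weeks.
The binding chain switches to Venue→Cake→Seating = 11+3+6 = 20; finish 20 weeks.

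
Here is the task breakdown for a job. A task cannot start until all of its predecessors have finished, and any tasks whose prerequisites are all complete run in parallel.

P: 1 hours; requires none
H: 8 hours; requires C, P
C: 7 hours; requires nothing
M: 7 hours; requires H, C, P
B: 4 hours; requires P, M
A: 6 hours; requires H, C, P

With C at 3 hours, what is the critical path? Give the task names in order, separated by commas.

C, H, M, B

The binding path is C→H→M→B = 7+8+7+4 = 26; finish at 26 hours.
C lies on that path, so at 3 hours the path becomes 22 hours.
No other chain overtakes it, so the finish is 22 hours.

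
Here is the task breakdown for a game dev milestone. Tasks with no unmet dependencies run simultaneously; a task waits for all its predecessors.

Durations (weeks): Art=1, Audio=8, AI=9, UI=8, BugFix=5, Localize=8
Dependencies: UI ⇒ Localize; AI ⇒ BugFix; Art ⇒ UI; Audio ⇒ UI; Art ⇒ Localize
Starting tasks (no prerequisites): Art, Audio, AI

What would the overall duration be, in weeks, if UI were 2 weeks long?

18

Critical path before the change: Audio→UI→Localize = 8+8+8 = 24 giving 24 weeks.
UI lies on that path, so at 2 weeks the path becomes 18 weeks.
That remains the longest chain; total 18 weeks.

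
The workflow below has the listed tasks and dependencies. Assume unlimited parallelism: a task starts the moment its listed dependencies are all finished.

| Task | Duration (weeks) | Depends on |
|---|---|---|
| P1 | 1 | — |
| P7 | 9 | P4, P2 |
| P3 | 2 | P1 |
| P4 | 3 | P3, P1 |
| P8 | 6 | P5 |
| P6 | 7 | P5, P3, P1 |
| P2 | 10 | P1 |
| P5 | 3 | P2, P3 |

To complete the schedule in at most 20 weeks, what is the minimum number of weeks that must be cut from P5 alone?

1

Current finish: 21 weeks; target: 20.
P5 is on every critical path, so each week cut from P5 cuts the finish by one (this holds down to a finish of 20).
Need 21 − 20 = 1 week off P5 → P5 becomes 2 weeks, finish becomes 20.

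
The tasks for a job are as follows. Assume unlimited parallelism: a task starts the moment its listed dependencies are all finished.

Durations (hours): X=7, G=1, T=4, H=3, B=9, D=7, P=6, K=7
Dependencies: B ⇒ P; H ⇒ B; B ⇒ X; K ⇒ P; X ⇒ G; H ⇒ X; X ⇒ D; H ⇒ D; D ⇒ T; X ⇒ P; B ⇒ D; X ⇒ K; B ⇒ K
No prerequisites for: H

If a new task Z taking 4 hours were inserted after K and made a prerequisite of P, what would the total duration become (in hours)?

36

Originally the plan takes 32 hours.
With Z inserted, P now waits for max(B, X, K, Z).
New critical path: H→B→X→K→Z→P = 3+9+7+7+4+6 = 36 ⇒ 36 hours.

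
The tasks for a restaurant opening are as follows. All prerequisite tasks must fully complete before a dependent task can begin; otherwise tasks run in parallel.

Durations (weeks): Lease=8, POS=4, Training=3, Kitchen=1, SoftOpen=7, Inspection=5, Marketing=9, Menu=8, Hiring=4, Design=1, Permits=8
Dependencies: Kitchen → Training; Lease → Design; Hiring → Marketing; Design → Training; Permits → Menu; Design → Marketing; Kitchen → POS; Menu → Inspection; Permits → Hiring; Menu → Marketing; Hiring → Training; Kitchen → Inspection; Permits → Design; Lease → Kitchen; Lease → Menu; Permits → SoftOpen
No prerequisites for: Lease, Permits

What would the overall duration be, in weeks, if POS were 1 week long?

Actual critical path: Lease→Menu→Marketing = 8+8+9 = 25 ⇒ 25 weeks.
POS is off the critical path — its longest chain is 13 weeks, giving 12 of slack.
No other chain overtakes it, so the finish is 25 weeks.

25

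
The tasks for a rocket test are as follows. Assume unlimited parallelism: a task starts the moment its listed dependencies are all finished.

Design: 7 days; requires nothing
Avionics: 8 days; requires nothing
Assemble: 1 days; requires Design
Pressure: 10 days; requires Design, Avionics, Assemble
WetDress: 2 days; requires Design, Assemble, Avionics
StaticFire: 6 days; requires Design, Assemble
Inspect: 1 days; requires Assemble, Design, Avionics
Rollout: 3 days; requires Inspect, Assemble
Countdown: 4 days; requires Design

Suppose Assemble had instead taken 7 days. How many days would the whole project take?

As given, the longest chain is Design→Assemble→Pressure = 7+1+10 = 18, so the finish is 18 days.
Assemble is on the critical path; changing it to 7 makes that path 24 days.
No other chain overtakes it, so the finish is 24 days.

24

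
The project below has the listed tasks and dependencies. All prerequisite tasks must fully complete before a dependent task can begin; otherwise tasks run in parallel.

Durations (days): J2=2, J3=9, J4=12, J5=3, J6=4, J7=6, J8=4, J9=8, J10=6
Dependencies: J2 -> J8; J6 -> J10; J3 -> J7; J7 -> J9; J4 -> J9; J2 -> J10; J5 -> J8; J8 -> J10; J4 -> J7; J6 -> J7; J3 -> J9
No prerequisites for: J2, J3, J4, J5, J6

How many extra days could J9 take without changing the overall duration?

0

Critical path: J4→J7→J9 = 12+6+8 = 26, so the finish is 26 days.
J9 finishes as early as 26 and must finish by 26.
Slack of J9 = 18 − 18 = 0 days.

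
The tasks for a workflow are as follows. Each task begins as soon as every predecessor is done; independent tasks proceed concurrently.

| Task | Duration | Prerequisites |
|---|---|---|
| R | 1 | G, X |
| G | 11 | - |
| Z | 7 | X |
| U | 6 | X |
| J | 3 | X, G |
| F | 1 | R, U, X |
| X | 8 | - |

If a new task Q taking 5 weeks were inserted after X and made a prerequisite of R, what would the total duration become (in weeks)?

15

Originally the schedule takes 15 weeks.
With Q inserted, R now waits for max(G, X, Q).
New critical path: X→Q→R→F = 8+5+1+1 = 15 ⇒ 15 weeks.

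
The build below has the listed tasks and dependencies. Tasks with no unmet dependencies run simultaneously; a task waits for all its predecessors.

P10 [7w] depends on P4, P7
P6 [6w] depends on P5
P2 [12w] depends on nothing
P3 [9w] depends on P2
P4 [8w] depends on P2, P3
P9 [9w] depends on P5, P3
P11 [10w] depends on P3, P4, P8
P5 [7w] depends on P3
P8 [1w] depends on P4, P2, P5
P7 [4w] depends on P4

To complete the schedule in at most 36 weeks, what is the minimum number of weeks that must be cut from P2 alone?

Current finish: 40 weeks; target: 36.
P2 is on every critical path, so each week cut from P2 cuts the finish by one (this holds down to a finish of 29).
Need 40 − 36 = 4 weeks off P2 → P2 becomes 8 weeks, finish becomes 36.

4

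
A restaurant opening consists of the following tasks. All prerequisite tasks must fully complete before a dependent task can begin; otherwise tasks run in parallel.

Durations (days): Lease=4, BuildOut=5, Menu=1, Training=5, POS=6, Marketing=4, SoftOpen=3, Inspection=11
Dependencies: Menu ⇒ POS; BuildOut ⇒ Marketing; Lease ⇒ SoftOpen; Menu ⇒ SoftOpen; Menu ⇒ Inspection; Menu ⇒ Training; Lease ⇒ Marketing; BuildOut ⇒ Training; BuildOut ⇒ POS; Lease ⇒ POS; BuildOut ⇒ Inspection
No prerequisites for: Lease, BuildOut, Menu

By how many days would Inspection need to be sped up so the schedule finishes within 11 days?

5

Current finish: 16 days; target: 11.
Inspection is on every critical path, so each day cut from Inspection cuts the finish by one (this holds down to a finish of 11).
Need 16 − 11 = 5 days off Inspection → Inspection becomes 6 days, finish becomes 11.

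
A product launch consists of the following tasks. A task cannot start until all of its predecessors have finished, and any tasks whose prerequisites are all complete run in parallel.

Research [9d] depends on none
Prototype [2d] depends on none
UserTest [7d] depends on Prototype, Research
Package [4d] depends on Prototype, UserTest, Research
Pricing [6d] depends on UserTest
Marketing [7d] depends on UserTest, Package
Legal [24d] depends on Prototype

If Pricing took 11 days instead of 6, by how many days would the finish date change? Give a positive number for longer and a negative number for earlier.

0

Critical path before the change: Research→UserTest→Package→Marketing = 9+7+4+7 = 27 giving 27 days.
Pricing is off the critical path — its longest chain is 22 days, giving 5 of slack.
No other chain overtakes it, so the finish is 27 days.
Change in finish: 27 − 27 = +0 days.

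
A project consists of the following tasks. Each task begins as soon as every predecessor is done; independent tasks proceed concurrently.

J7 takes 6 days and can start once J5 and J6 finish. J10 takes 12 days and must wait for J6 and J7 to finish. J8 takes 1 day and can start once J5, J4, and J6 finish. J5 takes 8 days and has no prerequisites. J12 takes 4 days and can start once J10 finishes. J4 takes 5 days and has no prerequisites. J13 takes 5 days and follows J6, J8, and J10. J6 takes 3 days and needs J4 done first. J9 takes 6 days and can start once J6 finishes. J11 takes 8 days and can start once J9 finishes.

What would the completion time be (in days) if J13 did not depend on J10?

With the dependency in place, J4→J6→J7→J10→J13 = 5+3+6+12+5 = 31 sets the finish at 31 days.
Without J10→J13, J13's earliest start moves from 26 to 9.
New critical path: J4→J6→J7→J10→J12 = 5+3+6+12+4 = 30 ⇒ 30 days.

30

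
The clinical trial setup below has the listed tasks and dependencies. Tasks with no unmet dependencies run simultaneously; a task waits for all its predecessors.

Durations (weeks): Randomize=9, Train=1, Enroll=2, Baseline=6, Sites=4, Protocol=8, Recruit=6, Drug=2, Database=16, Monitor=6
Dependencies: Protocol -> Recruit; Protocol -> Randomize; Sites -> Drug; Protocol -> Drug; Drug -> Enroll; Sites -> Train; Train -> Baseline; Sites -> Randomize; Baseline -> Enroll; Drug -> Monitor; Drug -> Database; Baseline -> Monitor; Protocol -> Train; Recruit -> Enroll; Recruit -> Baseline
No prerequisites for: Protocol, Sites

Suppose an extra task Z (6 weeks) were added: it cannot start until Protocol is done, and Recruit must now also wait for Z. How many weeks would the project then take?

32

Originally the project takes 26 weeks.
With Z inserted, Recruit now waits for max(Protocol, Z).
New critical path: Protocol→Z→Recruit→Baseline→Monitor = 8+6+6+6+6 = 32 ⇒ 32 weeks.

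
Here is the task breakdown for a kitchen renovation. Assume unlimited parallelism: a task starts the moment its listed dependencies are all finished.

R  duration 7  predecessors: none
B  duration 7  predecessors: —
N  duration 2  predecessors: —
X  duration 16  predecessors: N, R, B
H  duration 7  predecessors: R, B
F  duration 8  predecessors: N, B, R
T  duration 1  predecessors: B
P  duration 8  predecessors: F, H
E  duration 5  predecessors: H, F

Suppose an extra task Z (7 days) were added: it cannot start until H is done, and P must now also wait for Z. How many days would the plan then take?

29

Originally the plan takes 23 days.
With Z inserted, P now waits for max(F, H, Z).
New critical path: R→H→Z→P = 7+7+7+8 = 29 ⇒ 29 days.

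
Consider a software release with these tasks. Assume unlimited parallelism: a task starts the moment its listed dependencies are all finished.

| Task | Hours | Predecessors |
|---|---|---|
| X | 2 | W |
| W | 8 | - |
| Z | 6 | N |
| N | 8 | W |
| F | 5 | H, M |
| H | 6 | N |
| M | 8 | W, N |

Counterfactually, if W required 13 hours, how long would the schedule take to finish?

Actual critical path: W→N→M→F = 8+8+8+5 = 29 ⇒ 29 hours.
W is on the critical path; changing it to 13 makes that path 34 hours.
No other chain overtakes it, so the finish is 34 hours.

34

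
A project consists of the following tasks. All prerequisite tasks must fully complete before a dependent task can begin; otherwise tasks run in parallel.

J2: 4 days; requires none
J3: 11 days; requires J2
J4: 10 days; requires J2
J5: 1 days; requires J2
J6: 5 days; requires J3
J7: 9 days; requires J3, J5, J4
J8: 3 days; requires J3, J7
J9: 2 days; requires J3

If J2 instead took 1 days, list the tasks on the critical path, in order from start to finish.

J2, J3, J7, J8

Critical path before the change: J2→J3→J7→J8 = 4+11+9+3 = 27 giving 27 days.
J2 lies on that path, so at 1 day the path becomes 24 days.
That remains the longest chain; total 24 days.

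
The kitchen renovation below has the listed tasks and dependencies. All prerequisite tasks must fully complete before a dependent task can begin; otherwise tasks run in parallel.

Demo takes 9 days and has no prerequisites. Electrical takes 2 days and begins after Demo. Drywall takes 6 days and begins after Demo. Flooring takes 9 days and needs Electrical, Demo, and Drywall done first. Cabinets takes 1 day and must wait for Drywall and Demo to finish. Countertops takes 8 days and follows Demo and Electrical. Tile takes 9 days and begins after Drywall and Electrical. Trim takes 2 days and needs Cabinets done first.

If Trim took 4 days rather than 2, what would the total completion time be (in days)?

Critical path before the change: Demo→Drywall→Flooring = 9+6+9 = 24 giving 24 days.
The longest path through Trim is only 18 days, so Trim has float 6.
The critical path is still Demo→Drywall→Flooring; finish is now 24 days.

24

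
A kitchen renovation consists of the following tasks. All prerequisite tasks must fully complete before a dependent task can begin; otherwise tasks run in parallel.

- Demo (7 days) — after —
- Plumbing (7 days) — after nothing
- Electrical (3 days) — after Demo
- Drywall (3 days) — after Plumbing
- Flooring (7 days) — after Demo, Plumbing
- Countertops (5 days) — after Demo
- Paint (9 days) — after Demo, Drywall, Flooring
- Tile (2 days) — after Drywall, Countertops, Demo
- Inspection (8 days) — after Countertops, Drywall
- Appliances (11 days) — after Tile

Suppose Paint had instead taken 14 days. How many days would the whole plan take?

The binding path is Demo→Countertops→Tile→Appliances = 7+5+2+11 = 25; finish at 25 days.
Paint has 2 days of float (longest path through it is 23).
Now Demo→Flooring→Paint = 7+7+14 = 28 is longest, so the finish becomes 28 days.

28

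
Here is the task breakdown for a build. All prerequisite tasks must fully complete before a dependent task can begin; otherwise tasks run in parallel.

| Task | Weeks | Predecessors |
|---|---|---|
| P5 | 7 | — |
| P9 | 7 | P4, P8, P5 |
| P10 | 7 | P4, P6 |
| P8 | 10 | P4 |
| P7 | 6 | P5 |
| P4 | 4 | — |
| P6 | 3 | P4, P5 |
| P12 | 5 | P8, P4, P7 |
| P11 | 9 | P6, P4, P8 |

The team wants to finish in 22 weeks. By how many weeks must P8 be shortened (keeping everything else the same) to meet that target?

Current finish: 23 weeks; target: 22.
P8 is on every critical path, so each week cut from P8 cuts the finish by one (this holds down to a finish of 19).
Need 23 − 22 = 1 week off P8 → P8 becomes 9 weeks, finish becomes 22.

1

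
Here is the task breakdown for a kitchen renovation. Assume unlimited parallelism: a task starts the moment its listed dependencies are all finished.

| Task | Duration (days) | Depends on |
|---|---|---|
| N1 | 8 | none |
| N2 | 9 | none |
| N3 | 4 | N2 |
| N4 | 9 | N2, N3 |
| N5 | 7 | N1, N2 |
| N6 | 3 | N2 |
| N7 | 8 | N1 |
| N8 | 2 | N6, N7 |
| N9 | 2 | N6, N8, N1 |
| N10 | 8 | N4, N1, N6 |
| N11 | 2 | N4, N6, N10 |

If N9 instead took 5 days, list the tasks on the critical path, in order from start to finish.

N2, N3, N4, N10, N11

Baseline: N2→N3→N4→N10→N11 = 9+4+9+8+2 = 32 → 32 days.
The longest path through N9 is only 20 days, so N9 has float 12.
The critical path is still N2→N3→N4→N10→N11; finish is now 32 days.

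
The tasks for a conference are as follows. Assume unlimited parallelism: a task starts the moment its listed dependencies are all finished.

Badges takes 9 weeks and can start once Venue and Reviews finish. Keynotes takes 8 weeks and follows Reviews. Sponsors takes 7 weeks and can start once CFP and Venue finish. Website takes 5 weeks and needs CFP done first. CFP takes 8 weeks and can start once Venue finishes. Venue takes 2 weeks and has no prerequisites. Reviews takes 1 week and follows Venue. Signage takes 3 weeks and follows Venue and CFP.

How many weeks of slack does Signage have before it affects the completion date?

4

The longest chain is Venue→CFP→Sponsors = 2+8+7 = 17; overall finish 17 weeks.
Signage finishes as early as 13 and must finish by 17.
Slack of Signage = 14 − 10 = 4 weeks.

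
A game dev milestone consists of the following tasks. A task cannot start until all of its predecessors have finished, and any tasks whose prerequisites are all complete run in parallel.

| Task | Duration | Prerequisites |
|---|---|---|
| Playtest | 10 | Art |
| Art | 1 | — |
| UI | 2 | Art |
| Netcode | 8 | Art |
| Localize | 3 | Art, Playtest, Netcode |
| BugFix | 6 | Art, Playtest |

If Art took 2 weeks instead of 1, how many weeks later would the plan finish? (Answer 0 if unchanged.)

1

As given, the longest chain is Art→Playtest→BugFix = 1+10+6 = 17, so the finish is 17 weeks.
Art lies on that path, so at 2 weeks the path becomes 18 weeks.
No other chain overtakes it, so the finish is 18 weeks.
Change in finish: 18 − 17 = +1 weeks.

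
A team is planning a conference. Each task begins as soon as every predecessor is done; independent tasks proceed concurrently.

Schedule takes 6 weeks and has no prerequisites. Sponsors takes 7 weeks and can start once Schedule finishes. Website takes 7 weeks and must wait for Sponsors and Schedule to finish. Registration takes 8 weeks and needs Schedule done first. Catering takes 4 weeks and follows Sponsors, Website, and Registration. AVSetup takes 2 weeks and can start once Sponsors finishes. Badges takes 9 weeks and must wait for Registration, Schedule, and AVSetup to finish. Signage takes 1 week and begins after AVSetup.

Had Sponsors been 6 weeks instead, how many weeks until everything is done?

The binding path is Schedule→Sponsors→Website→Catering = 6+7+7+4 = 24; finish at 24 weeks.
Sponsors is on the critical path; changing it to 6 makes that path 23 weeks.
No other chain overtakes it, so the finish is 23 weeks.

23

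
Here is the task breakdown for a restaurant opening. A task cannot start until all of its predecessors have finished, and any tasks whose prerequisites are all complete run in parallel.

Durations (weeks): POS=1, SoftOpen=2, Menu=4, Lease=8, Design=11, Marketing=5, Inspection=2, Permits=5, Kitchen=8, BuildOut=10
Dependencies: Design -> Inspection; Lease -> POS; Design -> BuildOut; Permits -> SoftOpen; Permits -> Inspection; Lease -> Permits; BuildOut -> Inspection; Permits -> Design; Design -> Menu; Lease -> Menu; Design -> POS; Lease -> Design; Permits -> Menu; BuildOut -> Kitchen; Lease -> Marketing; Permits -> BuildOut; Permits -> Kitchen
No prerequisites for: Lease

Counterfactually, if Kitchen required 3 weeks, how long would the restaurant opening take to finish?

The binding path is Lease→Permits→Design→BuildOut→Kitchen = 8+5+11+10+8 = 42; finish at 42 weeks.
Kitchen is on the critical path; changing it to 3 makes that path 37 weeks.
The critical path is still Lease→Permits→Design→BuildOut→Kitchen; finish is now 37 weeks.

37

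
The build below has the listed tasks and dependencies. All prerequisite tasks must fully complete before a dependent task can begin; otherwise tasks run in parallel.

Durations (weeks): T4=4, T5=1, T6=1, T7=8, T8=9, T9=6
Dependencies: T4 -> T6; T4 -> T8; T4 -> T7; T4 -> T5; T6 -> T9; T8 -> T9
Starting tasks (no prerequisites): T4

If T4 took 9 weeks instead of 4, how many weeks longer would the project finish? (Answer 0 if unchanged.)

5

The binding path is T4→T8→T9 = 4+9+6 = 19; finish at 19 weeks.
T4 lies on that path, so at 9 weeks the path becomes 24 weeks.
The critical path is still T4→T8→T9; finish is now 24 weeks.
Change in finish: 24 − 19 = +5 weeks.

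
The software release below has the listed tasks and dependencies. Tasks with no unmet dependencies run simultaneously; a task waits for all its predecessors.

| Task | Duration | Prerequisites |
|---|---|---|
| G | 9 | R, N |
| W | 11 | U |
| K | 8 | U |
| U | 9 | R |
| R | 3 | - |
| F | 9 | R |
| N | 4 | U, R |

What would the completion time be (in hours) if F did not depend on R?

With the dependency in place, R→U→N→G = 3+9+4+9 = 25 sets the finish at 25 hours.
Without R→F, F's earliest start moves from 3 to 0.
After: R→U→N→G = 3+9+4+9 = 25 → 25 hours.

25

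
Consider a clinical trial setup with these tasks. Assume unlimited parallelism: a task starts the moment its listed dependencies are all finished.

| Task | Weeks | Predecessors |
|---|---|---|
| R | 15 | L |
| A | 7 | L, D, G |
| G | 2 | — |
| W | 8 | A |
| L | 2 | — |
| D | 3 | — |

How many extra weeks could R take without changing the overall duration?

1

Critical path: D→A→W = 3+7+8 = 18, so the finish is 18 weeks.
Longest path through R: 17 weeks (earliest finish 17, latest finish 18).
Float = 18 − 17 = 1.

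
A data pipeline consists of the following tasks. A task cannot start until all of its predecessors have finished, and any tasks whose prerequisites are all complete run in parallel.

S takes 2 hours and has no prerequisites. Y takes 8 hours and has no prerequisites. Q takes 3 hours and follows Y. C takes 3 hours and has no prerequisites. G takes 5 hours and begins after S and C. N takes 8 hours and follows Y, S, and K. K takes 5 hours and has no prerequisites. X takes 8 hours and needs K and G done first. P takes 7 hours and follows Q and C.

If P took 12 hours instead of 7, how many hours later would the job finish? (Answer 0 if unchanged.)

Actual critical path: Y→Q→P = 8+3+7 = 18 ⇒ 18 hours.
P is on the critical path; changing it to 12 makes that path 23 hours.
No other chain overtakes it, so the finish is 23 hours.
Change in finish: 23 − 18 = +5 hours.

5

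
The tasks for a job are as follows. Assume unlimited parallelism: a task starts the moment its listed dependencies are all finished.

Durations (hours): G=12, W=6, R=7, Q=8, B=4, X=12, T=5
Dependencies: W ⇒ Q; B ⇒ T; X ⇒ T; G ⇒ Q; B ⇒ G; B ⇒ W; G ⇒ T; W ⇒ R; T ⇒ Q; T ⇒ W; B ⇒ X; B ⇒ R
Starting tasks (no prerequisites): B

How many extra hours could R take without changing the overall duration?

B→X→T→W→Q = 4+12+5+6+8 = 35 sets the makespan at 35 hours.
Longest path through R: 34 hours (earliest finish 34, latest finish 35).
So R can slip 35 − 34 = 1 hour.

1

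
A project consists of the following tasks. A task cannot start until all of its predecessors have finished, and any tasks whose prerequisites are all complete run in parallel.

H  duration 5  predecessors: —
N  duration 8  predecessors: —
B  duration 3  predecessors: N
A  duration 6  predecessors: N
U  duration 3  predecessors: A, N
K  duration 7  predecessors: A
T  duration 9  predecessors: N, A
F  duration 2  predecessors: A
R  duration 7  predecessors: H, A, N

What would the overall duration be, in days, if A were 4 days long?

21

Critical path before the change: N→A→T = 8+6+9 = 23 giving 23 days.
A lies on that path, so at 4 days the path becomes 21 days.
The critical path is still N→A→T; finish is now 21 days.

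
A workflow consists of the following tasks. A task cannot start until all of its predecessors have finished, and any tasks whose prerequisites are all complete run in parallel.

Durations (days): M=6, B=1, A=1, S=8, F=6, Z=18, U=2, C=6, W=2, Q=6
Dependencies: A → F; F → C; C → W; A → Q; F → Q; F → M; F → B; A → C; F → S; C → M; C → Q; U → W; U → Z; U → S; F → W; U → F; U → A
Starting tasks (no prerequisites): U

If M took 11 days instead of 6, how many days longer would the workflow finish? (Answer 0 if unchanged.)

5

The binding path is U→A→F→C→M = 2+1+6+6+6 = 21; finish at 21 days.
M is on the critical path; changing it to 11 makes that path 26 days.
No other chain overtakes it, so the finish is 26 days.
Change in finish: 26 − 21 = +5 days.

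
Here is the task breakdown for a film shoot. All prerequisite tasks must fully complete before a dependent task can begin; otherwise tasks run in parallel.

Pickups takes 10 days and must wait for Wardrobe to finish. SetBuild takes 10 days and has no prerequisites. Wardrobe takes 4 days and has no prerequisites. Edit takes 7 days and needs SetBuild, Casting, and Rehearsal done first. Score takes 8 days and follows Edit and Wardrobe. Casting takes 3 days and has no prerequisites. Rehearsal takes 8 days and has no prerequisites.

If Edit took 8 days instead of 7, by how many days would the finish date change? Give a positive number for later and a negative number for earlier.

As given, the longest chain is SetBuild→Edit→Score = 10+7+8 = 25, so the finish is 25 days.
Since Edit is critical, the +1 change carries straight to that chain (now 26 days).
That remains the longest chain; total 26 days.
Change in finish: 26 − 25 = +1 days.

1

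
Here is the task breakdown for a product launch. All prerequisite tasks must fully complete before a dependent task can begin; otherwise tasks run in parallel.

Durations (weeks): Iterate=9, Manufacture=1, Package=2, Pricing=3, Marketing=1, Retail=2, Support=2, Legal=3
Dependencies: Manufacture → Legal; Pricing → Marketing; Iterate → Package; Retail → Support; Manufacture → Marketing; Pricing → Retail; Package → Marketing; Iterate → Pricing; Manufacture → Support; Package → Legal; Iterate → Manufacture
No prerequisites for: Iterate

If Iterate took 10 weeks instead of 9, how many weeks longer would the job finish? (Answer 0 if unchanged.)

Baseline: Iterate→Pricing→Retail→Support = 9+3+2+2 = 16 → 16 weeks.
Iterate is on the critical path; changing it to 10 makes that path 17 weeks.
No other chain overtakes it, so the finish is 17 weeks.
Change in finish: 17 − 16 = +1 weeks.

1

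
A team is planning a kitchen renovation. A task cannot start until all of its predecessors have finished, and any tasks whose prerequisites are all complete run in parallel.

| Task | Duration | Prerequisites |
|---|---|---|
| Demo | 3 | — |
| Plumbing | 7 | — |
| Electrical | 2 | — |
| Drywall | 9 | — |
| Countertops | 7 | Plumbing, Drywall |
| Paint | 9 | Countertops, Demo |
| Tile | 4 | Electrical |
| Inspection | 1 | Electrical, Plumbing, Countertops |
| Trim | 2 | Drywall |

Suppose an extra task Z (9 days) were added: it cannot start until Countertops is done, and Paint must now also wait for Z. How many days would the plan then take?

Originally the plan takes 25 days.
With Z inserted, Paint now waits for max(Countertops, Demo, Z).
New critical path: Drywall→Countertops→Z→Paint = 9+7+9+9 = 34 ⇒ 34 days.

34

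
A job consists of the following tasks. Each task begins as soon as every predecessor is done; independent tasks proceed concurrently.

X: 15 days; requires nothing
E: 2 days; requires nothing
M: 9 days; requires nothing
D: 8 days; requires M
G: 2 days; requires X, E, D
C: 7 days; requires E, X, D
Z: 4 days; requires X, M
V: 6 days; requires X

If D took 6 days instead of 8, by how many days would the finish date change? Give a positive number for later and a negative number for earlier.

Critical path before the change: M→D→C = 9+8+7 = 24 giving 24 days.
Since D is critical, the -2 change carries straight to that chain (now 22 days).
Now X→C = 15+7 = 22 is longest, so the finish becomes 22 days.
Change in finish: 22 − 24 = -2 days.

-2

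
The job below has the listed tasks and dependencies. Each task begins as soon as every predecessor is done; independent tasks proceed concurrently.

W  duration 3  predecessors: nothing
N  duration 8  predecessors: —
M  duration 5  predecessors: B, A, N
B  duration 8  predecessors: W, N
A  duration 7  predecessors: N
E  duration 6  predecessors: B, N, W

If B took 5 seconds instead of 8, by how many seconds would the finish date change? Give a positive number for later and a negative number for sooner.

As given, the longest chain is N→B→E = 8+8+6 = 22, so the finish is 22 seconds.
B lies on that path, so at 5 seconds the path becomes 19 seconds.
New critical path: N→A→M = 8+7+5 = 20 ⇒ 20 seconds.
Change in finish: 20 − 22 = -2 seconds.

-2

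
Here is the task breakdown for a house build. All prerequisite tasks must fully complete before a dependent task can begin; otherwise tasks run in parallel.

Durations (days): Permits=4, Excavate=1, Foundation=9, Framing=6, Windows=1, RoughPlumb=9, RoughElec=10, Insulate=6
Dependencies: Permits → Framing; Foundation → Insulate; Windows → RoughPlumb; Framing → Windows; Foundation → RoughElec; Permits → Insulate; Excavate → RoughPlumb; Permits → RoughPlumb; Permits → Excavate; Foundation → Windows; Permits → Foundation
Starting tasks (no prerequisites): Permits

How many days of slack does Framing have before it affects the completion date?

Critical path: Permits→Foundation→Windows→RoughPlumb = 4+9+1+9 = 23, so the finish is 23 days.
Framing finishes as early as 10 and must finish by 13.
Slack of Framing = 7 − 4 = 3 days.

3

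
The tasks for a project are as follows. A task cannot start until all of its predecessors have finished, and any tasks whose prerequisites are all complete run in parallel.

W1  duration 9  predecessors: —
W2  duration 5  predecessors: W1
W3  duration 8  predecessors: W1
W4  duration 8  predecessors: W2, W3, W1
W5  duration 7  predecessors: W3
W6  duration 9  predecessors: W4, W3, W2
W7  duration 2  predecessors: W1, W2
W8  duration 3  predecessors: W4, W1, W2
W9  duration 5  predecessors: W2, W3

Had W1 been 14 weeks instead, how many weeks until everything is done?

39

As given, the longest chain is W1→W3→W4→W6 = 9+8+8+9 = 34, so the finish is 34 weeks.
W1 is on the critical path; changing it to 14 makes that path 39 weeks.
No other chain overtakes it, so the finish is 39 weeks.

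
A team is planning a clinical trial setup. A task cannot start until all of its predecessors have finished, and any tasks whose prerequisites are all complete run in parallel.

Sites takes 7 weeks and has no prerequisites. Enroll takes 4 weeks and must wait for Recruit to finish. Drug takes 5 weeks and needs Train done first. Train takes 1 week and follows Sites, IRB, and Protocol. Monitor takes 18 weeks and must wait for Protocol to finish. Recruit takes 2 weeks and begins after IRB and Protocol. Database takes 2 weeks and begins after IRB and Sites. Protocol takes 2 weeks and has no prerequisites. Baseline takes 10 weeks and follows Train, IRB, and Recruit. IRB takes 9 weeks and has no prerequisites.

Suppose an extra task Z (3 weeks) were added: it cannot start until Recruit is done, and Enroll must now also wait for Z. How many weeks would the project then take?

Originally the project takes 21 weeks.
With Z inserted, Enroll now waits for max(Recruit, Z).
New critical path: IRB→Recruit→Baseline = 9+2+10 = 21 ⇒ 21 weeks.

21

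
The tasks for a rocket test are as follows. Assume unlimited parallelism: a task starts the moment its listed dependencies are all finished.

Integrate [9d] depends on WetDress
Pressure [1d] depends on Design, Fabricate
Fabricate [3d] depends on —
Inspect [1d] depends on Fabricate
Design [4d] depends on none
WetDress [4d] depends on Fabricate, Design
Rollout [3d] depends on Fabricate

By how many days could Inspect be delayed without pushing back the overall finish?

13

Design→WetDress→Integrate = 4+4+9 = 17 sets the makespan at 17 days.
The longest chain containing Inspect totals 4 days.
Float = 17 − 4 = 13.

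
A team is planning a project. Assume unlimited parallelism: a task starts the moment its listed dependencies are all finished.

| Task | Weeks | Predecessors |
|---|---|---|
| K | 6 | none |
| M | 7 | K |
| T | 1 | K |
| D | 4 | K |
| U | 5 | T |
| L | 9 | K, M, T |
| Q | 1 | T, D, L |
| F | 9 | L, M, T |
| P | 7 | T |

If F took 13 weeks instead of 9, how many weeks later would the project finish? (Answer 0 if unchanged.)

4

Baseline: K→M→L→F = 6+7+9+9 = 31 → 31 weeks.
F is on the critical path; changing it to 13 makes that path 35 weeks.
No other chain overtakes it, so the finish is 35 weeks.
Change in finish: 35 − 31 = +4 weeks.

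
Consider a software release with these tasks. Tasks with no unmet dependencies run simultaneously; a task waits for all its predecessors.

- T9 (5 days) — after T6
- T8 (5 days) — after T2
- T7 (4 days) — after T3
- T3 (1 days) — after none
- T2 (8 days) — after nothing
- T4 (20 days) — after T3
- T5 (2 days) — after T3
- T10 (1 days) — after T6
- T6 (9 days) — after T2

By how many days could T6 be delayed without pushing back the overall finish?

0

The longest chain is T2→T6→T9 = 8+9+5 = 22; overall finish 22 days.
Longest path through T6: 22 days (earliest finish 17, latest finish 17).
Slack of T6 = 8 − 8 = 0 days.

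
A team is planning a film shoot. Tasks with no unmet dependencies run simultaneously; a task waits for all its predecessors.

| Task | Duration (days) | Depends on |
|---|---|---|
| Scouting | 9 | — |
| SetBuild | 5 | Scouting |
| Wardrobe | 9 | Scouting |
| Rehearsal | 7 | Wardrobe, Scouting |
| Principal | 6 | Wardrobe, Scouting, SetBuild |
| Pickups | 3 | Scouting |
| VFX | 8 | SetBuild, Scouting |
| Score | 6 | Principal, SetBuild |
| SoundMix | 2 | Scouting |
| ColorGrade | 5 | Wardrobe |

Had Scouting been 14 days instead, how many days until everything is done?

35

Critical path before the change: Scouting→Wardrobe→Principal→Score = 9+9+6+6 = 30 giving 30 days.
Scouting lies on that path, so at 14 days the path becomes 35 days.
No other chain overtakes it, so the finish is 35 days.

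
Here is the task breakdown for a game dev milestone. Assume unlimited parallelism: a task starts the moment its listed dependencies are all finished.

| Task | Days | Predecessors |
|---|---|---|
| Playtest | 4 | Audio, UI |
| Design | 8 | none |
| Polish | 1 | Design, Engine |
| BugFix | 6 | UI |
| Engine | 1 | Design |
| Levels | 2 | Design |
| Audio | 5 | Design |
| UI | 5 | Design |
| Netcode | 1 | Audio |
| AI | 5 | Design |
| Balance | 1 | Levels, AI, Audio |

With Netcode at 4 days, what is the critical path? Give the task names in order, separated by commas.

Actual critical path: Design→UI→BugFix = 8+5+6 = 19 ⇒ 19 days.
Netcode is off the critical path — its longest chain is 14 days, giving 5 of slack.
No other chain overtakes it, so the finish is 19 days.

Design, UI, BugFix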